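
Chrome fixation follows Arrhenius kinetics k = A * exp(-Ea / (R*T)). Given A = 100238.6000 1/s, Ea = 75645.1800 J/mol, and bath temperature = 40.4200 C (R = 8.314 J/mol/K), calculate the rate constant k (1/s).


T_K = T_C + 273.15 = 40.4200 + 273.15 = 313.5700 K
exponent = -Ea / (R * T_K) = -75645.1800 / (8.314 * 313.5700) = -29.0159
k = A * exp(exponent) = 100238.6000 * exp(-29.0159) = 2.5094e-08 1/s


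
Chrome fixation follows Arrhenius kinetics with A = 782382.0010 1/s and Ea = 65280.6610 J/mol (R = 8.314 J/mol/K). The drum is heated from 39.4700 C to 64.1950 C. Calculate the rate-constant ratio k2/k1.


T1 = 39.4700 + 273.15 = 312.6200 K; T2 = 64.1950 + 273.15 = 337.3450 K
k1 = A * exp(-Ea/(R*T1)) = 782382.0010 * exp(-65280.6610/(8.314*312.6200)) = 9.6715e-06 1/s
k2 = A * exp(-Ea/(R*T2)) = 782382.0010 * exp(-65280.6610/(8.314*337.3450)) = 6.0949e-05 1/s
k2/k1 = 6.0949e-05 / 9.6715e-06 = 6.3019


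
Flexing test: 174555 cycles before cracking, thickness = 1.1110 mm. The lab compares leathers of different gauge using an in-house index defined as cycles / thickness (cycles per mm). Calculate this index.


Formula: Index = cycles / thickness
Substituting: Index = 174555 / 1.1110
Result: 157115.2115 cycles/mm


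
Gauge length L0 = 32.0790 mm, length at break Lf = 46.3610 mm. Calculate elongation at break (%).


Formula: Elongation = (Lf - L0) / L0 * 100
Substituting: Elongation = (46.3610 - 32.0790) / 32.0790 * 100
Result: 44.5213 %


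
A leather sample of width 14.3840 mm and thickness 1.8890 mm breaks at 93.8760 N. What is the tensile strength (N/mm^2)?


Formula: TS = force / (width * thickness)
Substituting: TS = 93.8760 / (14.3840 * 1.8890)
Result: 3.4550 N/mm^2


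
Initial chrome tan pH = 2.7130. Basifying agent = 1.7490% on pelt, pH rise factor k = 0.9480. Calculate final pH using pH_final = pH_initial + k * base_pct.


Formula: pH_final = pH_initial + k * base_pct
Substituting: pH_final = 2.7130 + 0.9480 * 1.7490
Result: 4.3711


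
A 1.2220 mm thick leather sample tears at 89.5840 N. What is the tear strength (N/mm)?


Formula: Tear strength = force / thickness
Substituting: Tear strength = 89.5840 / 1.2220
Result: 73.3093 N/mm


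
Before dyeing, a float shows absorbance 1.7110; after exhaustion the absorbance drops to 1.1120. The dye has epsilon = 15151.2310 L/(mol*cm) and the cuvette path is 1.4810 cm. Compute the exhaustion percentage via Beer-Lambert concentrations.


c_initial = A_i / (epsilon * l) = 1.7110 / (15151.2310 * 1.4810) = 7.6251e-05 mol/L
c_final = A_f / (epsilon * l) = 1.1120 / (15151.2310 * 1.4810) = 4.9557e-05 mol/L
Exhaustion = (c_initial - c_final) / c_initial * 100 = (7.6251e-05 - 4.9557e-05) / 7.6251e-05 * 100 = 35.0088 %


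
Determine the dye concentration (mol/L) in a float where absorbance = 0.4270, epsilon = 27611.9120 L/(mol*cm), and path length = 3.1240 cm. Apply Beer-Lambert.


Formula: c = A / (epsilon * l)
Substituting: c = 0.4270 / (27611.9120 * 3.1240)
Result: 4.9502e-06 mol/L


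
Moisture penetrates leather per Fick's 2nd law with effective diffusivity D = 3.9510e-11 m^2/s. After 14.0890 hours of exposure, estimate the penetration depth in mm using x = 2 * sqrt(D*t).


t = 14.0890 hr * 3600 = 50720.4000 s
D * t = 3.9510e-11 * 50720.4000 = 2.0040e-06
x = 2 * sqrt(D*t) = 2 * sqrt(2.0040e-06) = 0.00283123 m = 2.8312 mm


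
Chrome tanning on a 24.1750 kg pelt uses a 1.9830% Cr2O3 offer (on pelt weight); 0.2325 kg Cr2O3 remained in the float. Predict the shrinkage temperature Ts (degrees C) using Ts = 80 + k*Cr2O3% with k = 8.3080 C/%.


Offered = pelt * offer_pct / 100 = 24.1750 * 1.9830 / 100 = 0.4794 kg
Uptake = offered - residual = 0.4794 - 0.2325 = 0.2469 kg
Cr2O3% on pelt = uptake / pelt * 100 = 0.2469 / 24.1750 * 100 = 1.0213 %
Ts = 80 + k * Cr2O3% = 80 + 8.3080 * 1.0213 = 88.4847 C


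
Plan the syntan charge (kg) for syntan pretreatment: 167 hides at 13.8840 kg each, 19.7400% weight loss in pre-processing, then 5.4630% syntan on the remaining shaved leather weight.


Total_raw = N * avg_wt = 167 * 13.8840 = 2318.6280 kg
Substrate = Total_raw * (1 - loss/100) = 2318.6280 * (1 - 19.7400/100) = 1860.9308 kg
Syntan = Substrate * pct / 100 = 1860.9308 * 5.4630 / 100 = 101.6627 kg


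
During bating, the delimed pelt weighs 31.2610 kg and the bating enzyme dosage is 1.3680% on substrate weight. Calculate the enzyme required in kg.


Formula: Enzyme = substrate * pct / 100
Substituting: Enzyme = 31.2610 * 1.3680 / 100
Result: 0.4277 kg


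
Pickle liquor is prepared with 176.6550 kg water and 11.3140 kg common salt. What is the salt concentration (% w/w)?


Formula: Conc = salt / (water + salt) * 100
Substituting: Conc = 11.3140 / (176.6550 + 11.3140) * 100
Result: 6.0191 %


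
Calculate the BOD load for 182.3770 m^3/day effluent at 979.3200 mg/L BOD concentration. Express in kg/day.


Formula: BOD_load = volume * conc / 1000
Substituting: BOD_load = 182.3770 * 979.3200 / 1000
Result: 178.6054 kg/day


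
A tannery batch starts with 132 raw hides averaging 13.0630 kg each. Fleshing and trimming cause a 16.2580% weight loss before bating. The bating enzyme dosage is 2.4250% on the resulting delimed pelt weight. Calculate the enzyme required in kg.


Total_raw = N * avg_wt = 132 * 13.0630 = 1724.3160 kg
Substrate = Total_raw * (1 - loss/100) = 1724.3160 * (1 - 16.2580/100) = 1443.9767 kg
Enzyme = Substrate * pct / 100 = 1443.9767 * 2.4250 / 100 = 35.0164 kg


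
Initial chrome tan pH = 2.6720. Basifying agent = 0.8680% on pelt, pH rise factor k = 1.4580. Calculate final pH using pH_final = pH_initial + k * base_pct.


Formula: pH_final = pH_initial + k * base_pct
Substituting: pH_final = 2.6720 + 1.4580 * 0.8680
Result: 3.9375


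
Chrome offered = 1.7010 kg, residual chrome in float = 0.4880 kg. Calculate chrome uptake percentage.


Formula: Uptake = (offered - residual) / offered * 100
Substituting: Uptake = (1.7010 - 0.4880) / 1.7010 * 100
Result: 71.3110 %


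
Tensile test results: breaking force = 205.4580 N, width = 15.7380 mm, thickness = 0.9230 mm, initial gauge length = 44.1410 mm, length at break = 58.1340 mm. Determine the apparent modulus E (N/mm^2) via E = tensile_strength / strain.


TS = F / (w * t) = 205.4580 / (15.7380 * 0.9230) = 14.1440 N/mm^2
strain = (Lf - L0) / L0 = (58.1340 - 44.1410) / 44.1410 = 0.3170
E = TS / strain = 14.1440 / 0.3170 = 44.6173 N/mm^2


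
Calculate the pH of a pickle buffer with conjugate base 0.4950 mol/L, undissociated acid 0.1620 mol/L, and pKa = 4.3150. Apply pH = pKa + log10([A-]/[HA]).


ratio = [A-] / [HA] = 0.4950 / 0.1620 = 3.0556
log10(ratio) = 0.4851
pH = pKa + log10(ratio) = 4.3150 + 0.4851 = 4.8001


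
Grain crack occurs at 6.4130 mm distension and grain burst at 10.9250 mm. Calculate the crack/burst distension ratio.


Formula: Ratio = crack / burst
Substituting: Ratio = 6.4130 / 10.9250
Result: 0.5870


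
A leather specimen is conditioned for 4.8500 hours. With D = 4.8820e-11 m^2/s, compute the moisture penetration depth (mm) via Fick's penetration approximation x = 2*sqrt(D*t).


t = 4.8500 hr * 3600 = 17460.0000 s
D * t = 4.8820e-11 * 17460.0000 = 8.5240e-07
x = 2 * sqrt(D*t) = 2 * sqrt(8.5240e-07) = 0.00184651 m = 1.8465 mm


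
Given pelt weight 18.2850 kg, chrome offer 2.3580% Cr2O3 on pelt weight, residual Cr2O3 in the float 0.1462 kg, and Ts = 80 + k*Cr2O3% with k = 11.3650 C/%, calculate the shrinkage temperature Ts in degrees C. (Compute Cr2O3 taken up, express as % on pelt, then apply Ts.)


Offered = pelt * offer_pct / 100 = 18.2850 * 2.3580 / 100 = 0.4312 kg
Uptake = offered - residual = 0.4312 - 0.1462 = 0.2850 kg
Cr2O3% on pelt = uptake / pelt * 100 = 0.2850 / 18.2850 * 100 = 1.5584 %
Ts = 80 + k * Cr2O3% = 80 + 11.3650 * 1.5584 = 97.7116 C


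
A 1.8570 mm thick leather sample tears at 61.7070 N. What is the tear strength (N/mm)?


Formula: Tear strength = force / thickness
Substituting: Tear strength = 61.7070 / 1.8570
Result: 33.2294 N/mm


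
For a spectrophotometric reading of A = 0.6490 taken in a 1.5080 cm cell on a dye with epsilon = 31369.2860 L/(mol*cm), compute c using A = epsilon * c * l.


Formula: c = A / (epsilon * l)
Substituting: c = 0.6490 / (31369.2860 * 1.5080)
Result: 1.3720e-05 mol/L


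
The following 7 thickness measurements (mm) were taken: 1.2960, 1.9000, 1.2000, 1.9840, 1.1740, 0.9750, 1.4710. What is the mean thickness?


Formula: Average = sum / n
Substituting: Average = 10.0000 / 7
Result: 1.4286 mm


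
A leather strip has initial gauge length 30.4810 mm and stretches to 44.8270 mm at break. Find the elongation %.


Formula: Elongation = (Lf - L0) / L0 * 100
Substituting: Elongation = (44.8270 - 30.4810) / 30.4810 * 100
Result: 47.0654 %


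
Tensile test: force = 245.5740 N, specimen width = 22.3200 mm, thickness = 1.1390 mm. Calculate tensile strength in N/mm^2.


Formula: TS = force / (width * thickness)
Substituting: TS = 245.5740 / (22.3200 * 1.1390)
Result: 9.6597 N/mm^2


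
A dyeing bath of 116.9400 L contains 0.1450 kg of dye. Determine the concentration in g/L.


Formula: Conc = dye_mass(kg) / volume(L) * 1000
Substituting: Conc = 0.1450 / 116.9400 * 1000
Result: 1.2400 g/L


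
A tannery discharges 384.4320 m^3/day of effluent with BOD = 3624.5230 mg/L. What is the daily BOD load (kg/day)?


Formula: BOD_load = volume * conc / 1000
Substituting: BOD_load = 384.4320 * 3624.5230 / 1000
Result: 1393.3826 kg/day


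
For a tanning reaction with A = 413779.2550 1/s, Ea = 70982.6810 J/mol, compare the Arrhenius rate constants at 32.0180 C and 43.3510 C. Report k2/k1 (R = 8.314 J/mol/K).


T1 = 32.0180 + 273.15 = 305.1680 K; T2 = 43.3510 + 273.15 = 316.5010 K
k1 = A * exp(-Ea/(R*T1)) = 413779.2550 * exp(-70982.6810/(8.314*305.1680)) = 2.9272e-07 1/s
k2 = A * exp(-Ea/(R*T2)) = 413779.2550 * exp(-70982.6810/(8.314*316.5010)) = 7.9711e-07 1/s
k2/k1 = 7.9711e-07 / 2.9272e-07 = 2.7231


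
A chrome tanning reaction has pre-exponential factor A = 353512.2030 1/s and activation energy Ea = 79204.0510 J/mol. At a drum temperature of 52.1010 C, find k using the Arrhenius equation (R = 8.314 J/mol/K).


T_K = T_C + 273.15 = 52.1010 + 273.15 = 325.2510 K
exponent = -Ea / (R * T_K) = -79204.0510 / (8.314 * 325.2510) = -29.2900
k = A * exp(exponent) = 353512.2030 * exp(-29.2900) = 6.7288e-08 1/s


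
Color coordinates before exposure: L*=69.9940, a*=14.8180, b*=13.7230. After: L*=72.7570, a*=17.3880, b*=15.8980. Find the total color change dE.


dL = 2.7630, da = 2.5700, db = 2.1750
dE = sqrt(2.7630^2 + 2.5700^2 + 2.1750^2) = 4.3554


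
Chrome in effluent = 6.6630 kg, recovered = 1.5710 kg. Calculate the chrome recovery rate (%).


Formula: Recovery = recovered / input * 100
Substituting: Recovery = 1.5710 / 6.6630 * 100
Result: 23.5780 %


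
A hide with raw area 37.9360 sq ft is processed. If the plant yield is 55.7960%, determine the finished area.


Formula: finished = raw * yield / 100
Substituting: finished = 37.9360 * 55.7960 / 100
Result: 21.1668 sq ft


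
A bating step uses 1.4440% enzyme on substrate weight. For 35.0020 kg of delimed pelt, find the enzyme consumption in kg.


Formula: Enzyme = substrate * pct / 100
Substituting: Enzyme = 35.0020 * 1.4440 / 100
Result: 0.5054 kg


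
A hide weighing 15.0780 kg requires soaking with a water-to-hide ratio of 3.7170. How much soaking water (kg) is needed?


Formula: Water = hide_weight * ratio
Substituting: Water = 15.0780 * 3.7170
Result: 56.0449 kg


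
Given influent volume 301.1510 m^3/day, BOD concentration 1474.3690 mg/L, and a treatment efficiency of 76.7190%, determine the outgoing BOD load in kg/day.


Load_in = volume * conc / 1000 = 301.1510 * 1474.3690 / 1000 = 444.0077 kg/day
Removed = Load_in * eff / 100 = 444.0077 * 76.7190 / 100 = 340.6383 kg/day
Load_out = Load_in - Removed = 444.0077 - 340.6383 = 103.3694 kg/day


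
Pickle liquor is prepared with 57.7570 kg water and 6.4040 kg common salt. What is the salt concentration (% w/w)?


Formula: Conc = salt / (water + salt) * 100
Substituting: Conc = 6.4040 / (57.7570 + 6.4040) * 100
Result: 9.9811 %


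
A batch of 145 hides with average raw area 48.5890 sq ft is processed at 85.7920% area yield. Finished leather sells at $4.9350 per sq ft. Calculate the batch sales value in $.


Raw_total = N * avg_area = 145 * 48.5890 = 7045.4050 sq ft
Finished = Raw_total * yield / 100 = 7045.4050 * 85.7920 / 100 = 6044.3939 sq ft
Value = Finished * price = 6044.3939 * 4.9350 = 29829.0837 $


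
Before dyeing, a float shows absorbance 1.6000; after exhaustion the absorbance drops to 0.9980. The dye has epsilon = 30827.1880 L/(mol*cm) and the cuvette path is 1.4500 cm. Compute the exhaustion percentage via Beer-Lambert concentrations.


c_initial = A_i / (epsilon * l) = 1.6000 / (30827.1880 * 1.4500) = 3.5795e-05 mol/L
c_final = A_f / (epsilon * l) = 0.9980 / (30827.1880 * 1.4500) = 2.2327e-05 mol/L
Exhaustion = (c_initial - c_final) / c_initial * 100 = (3.5795e-05 - 2.2327e-05) / 3.5795e-05 * 100 = 37.6250 %


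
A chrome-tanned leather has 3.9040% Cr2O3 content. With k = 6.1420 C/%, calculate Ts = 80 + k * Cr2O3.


Formula: Ts = 80 + k * Cr2O3
Substituting: Ts = 80 + 6.1420 * 3.9040
Result: 103.9784 C


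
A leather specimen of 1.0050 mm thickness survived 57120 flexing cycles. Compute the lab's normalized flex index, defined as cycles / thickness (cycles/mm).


Formula: Index = cycles / thickness
Substituting: Index = 57120 / 1.0050
Result: 56835.8209 cycles/mm


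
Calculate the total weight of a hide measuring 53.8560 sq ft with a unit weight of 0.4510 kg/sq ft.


Formula: Weight = area * weight_per_sqft
Substituting: Weight = 53.8560 * 0.4510
Result: 24.2891 kg


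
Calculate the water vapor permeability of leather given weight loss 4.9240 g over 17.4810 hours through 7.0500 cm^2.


Formula: WVP = loss / (area * time)
Substituting: WVP = 4.9240 / (7.0500 * 17.4810)
Result: 0.0399542 g/(cm^2*hr)


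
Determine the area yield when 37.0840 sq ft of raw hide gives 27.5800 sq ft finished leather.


Formula: Yield = finished / raw * 100
Substituting: Yield = 27.5800 / 37.0840 * 100
Result: 74.3717 %


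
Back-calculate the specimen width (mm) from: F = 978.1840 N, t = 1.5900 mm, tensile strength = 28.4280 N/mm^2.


Formula: w = F / (TS * t)
Substituting: w = 978.1840 / (28.4280 * 1.5900)
Result: 21.6410 mm


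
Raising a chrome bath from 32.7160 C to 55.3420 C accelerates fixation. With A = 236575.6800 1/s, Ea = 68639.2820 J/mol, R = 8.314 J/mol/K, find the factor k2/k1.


T1 = 32.7160 + 273.15 = 305.8660 K; T2 = 55.3420 + 273.15 = 328.4920 K
k1 = A * exp(-Ea/(R*T1)) = 236575.6800 * exp(-68639.2820/(8.314*305.8660)) = 4.4832e-07 1/s
k2 = A * exp(-Ea/(R*T2)) = 236575.6800 * exp(-68639.2820/(8.314*328.4920)) = 2.8775e-06 1/s
k2/k1 = 2.8775e-06 / 4.4832e-07 = 6.4183


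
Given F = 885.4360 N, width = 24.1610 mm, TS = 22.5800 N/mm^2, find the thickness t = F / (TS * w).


Formula: t = F / (TS * w)
Substituting: t = 885.4360 / (22.5800 * 24.1610)
Result: 1.6230 mm


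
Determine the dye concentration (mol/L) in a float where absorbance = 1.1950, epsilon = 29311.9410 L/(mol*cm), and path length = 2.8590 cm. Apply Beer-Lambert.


Formula: c = A / (epsilon * l)
Substituting: c = 1.1950 / (29311.9410 * 2.8590)
Result: 1.4260e-05 mol/L


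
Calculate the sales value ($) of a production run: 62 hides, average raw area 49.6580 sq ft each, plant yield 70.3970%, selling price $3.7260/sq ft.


Raw_total = N * avg_area = 62 * 49.6580 = 3078.7960 sq ft
Finished = Raw_total * yield / 100 = 3078.7960 * 70.3970 / 100 = 2167.3800 sq ft
Value = Finished * price = 2167.3800 * 3.7260 = 8075.6580 $


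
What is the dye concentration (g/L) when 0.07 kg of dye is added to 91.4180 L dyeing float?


Formula: Conc = dye_mass(kg) / volume(L) * 1000
Substituting: Conc = 0.07 / 91.4180 * 1000
Result: 0.7657 g/L


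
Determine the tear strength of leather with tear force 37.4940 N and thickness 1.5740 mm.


Formula: Tear strength = force / thickness
Substituting: Tear strength = 37.4940 / 1.5740
Result: 23.8208 N/mm


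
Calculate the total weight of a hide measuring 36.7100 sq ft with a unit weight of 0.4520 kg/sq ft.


Formula: Weight = area * weight_per_sqft
Substituting: Weight = 36.7100 * 0.4520
Result: 16.5929 kg


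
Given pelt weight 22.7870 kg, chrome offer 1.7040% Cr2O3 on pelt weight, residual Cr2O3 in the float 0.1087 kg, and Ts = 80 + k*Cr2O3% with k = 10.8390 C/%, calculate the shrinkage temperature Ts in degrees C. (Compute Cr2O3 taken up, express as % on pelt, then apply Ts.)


Offered = pelt * offer_pct / 100 = 22.7870 * 1.7040 / 100 = 0.3883 kg
Uptake = offered - residual = 0.3883 - 0.1087 = 0.2796 kg
Cr2O3% on pelt = uptake / pelt * 100 = 0.2796 / 22.7870 * 100 = 1.2270 %
Ts = 80 + k * Cr2O3% = 80 + 10.8390 * 1.2270 = 93.2992 C


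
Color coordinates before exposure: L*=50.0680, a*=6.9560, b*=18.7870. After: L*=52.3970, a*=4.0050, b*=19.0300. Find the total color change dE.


dL = 2.3290, da = -2.9510, db = 0.2430
dE = sqrt(2.3290^2 + (-2.9510)^2 + 0.2430^2) = 3.7672


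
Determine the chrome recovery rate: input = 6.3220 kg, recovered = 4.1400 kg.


Formula: Recovery = recovered / input * 100
Substituting: Recovery = 4.1400 / 6.3220 * 100
Result: 65.4856 %


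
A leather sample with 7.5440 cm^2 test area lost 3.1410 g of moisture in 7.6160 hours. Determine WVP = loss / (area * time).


Formula: WVP = loss / (area * time)
Substituting: WVP = 3.1410 / (7.5440 * 7.6160)
Result: 0.0546688 g/(cm^2*hr)


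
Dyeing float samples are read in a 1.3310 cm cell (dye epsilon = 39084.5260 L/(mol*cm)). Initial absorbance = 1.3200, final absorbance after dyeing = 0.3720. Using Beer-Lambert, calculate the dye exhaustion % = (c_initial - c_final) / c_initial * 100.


c_initial = A_i / (epsilon * l) = 1.3200 / (39084.5260 * 1.3310) = 2.5374e-05 mol/L
c_final = A_f / (epsilon * l) = 0.3720 / (39084.5260 * 1.3310) = 7.1509e-06 mol/L
Exhaustion = (c_initial - c_final) / c_initial * 100 = (2.5374e-05 - 7.1509e-06) / 2.5374e-05 * 100 = 71.8182 %


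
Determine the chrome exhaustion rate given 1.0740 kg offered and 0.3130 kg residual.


Formula: Uptake = (offered - residual) / offered * 100
Substituting: Uptake = (1.0740 - 0.3130) / 1.0740 * 100
Result: 70.8566 %


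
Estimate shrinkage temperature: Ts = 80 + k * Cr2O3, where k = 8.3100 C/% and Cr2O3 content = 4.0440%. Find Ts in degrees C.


Formula: Ts = 80 + k * Cr2O3
Substituting: Ts = 80 + 8.3100 * 4.0440
Result: 113.6056 C


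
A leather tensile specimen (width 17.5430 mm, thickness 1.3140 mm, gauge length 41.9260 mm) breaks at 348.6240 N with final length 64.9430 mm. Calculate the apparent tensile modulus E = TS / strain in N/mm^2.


TS = F / (w * t) = 348.6240 / (17.5430 * 1.3140) = 15.1237 N/mm^2
strain = (Lf - L0) / L0 = (64.9430 - 41.9260) / 41.9260 = 0.5490
E = TS / strain = 15.1237 / 0.5490 = 27.5482 N/mm^2


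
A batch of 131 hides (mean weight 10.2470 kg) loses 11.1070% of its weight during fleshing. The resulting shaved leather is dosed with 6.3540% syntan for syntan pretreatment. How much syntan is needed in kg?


Total_raw = N * avg_wt = 131 * 10.2470 = 1342.3570 kg
Substrate = Total_raw * (1 - loss/100) = 1342.3570 * (1 - 11.1070/100) = 1193.2614 kg
Syntan = Substrate * pct / 100 = 1193.2614 * 6.3540 / 100 = 75.8198 kg


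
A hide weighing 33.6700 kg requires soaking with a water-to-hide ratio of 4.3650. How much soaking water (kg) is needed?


Formula: Water = hide_weight * ratio
Substituting: Water = 33.6700 * 4.3650
Result: 146.9696 kg


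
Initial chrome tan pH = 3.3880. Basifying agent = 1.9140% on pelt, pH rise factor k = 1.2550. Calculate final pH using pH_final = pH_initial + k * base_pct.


Formula: pH_final = pH_initial + k * base_pct
Substituting: pH_final = 3.3880 + 1.2550 * 1.9140
Result: 5.7901


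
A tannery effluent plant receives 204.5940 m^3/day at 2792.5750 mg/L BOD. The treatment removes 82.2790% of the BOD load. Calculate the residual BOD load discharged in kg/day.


Load_in = volume * conc / 1000 = 204.5940 * 2792.5750 / 1000 = 571.3441 kg/day
Removed = Load_in * eff / 100 = 571.3441 * 82.2790 / 100 = 470.0962 kg/day
Load_out = Load_in - Removed = 571.3441 - 470.0962 = 101.2479 kg/day


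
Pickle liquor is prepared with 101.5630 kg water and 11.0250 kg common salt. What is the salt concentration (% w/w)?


Formula: Conc = salt / (water + salt) * 100
Substituting: Conc = 11.0250 / (101.5630 + 11.0250) * 100
Result: 9.7923 %


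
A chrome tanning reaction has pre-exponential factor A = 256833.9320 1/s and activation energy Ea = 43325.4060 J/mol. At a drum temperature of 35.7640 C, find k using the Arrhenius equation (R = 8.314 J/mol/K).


T_K = T_C + 273.15 = 35.7640 + 273.15 = 308.9140 K
exponent = -Ea / (R * T_K) = -43325.4060 / (8.314 * 308.9140) = -16.8692
k = A * exp(exponent) = 256833.9320 * exp(-16.8692) = 0.0121183 1/s


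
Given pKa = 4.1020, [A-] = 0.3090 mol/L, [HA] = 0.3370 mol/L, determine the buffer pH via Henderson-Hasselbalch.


ratio = [A-] / [HA] = 0.3090 / 0.3370 = 0.9169
log10(ratio) = -0.0376714
pH = pKa + log10(ratio) = 4.1020 - 0.0376714 = 4.0643


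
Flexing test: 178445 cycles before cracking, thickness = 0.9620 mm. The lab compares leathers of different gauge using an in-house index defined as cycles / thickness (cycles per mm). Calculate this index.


Formula: Index = cycles / thickness
Substituting: Index = 178445 / 0.9620
Result: 185493.7630 cycles/mm


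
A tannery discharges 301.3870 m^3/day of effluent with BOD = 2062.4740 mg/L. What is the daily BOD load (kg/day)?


Formula: BOD_load = volume * conc / 1000
Substituting: BOD_load = 301.3870 * 2062.4740 / 1000
Result: 621.6029 kg/day


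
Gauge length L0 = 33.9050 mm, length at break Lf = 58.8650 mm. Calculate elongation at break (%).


Formula: Elongation = (Lf - L0) / L0 * 100
Substituting: Elongation = (58.8650 - 33.9050) / 33.9050 * 100
Result: 73.6175 %


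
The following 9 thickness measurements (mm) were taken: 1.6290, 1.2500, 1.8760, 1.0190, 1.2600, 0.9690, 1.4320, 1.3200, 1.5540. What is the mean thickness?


Formula: Average = sum / n
Substituting: Average = 12.3090 / 9
Result: 1.3677 mm


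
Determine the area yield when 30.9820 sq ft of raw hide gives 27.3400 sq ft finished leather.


Formula: Yield = finished / raw * 100
Substituting: Yield = 27.3400 / 30.9820 * 100
Result: 88.2448 %


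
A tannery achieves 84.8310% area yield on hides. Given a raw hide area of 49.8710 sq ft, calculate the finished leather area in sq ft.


Formula: finished = raw * yield / 100
Substituting: finished = 49.8710 * 84.8310 / 100
Result: 42.3061 sq ft


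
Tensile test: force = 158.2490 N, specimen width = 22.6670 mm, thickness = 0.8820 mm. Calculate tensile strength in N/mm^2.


Formula: TS = force / (width * thickness)
Substituting: TS = 158.2490 / (22.6670 * 0.8820)
Result: 7.9155 N/mm^2


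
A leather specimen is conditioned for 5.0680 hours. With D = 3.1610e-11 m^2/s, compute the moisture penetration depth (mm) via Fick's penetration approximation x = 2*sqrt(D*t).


t = 5.0680 hr * 3600 = 18244.8000 s
D * t = 3.1610e-11 * 18244.8000 = 5.7672e-07
x = 2 * sqrt(D*t) = 2 * sqrt(5.7672e-07) = 0.00151884 m = 1.5188 mm


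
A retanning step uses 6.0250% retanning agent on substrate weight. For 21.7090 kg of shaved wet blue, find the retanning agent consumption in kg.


Formula: Retan = substrate * pct / 100
Substituting: Retan = 21.7090 * 6.0250 / 100
Result: 1.3080 kg


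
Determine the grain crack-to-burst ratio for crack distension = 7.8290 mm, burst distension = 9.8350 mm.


Formula: Ratio = crack / burst
Substituting: Ratio = 7.8290 / 9.8350
Result: 0.7960


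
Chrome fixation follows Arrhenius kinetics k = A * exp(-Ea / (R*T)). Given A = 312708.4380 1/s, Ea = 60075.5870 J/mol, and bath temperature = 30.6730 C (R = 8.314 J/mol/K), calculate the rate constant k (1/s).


T_K = T_C + 273.15 = 30.6730 + 273.15 = 303.8230 K
exponent = -Ea / (R * T_K) = -60075.5870 / (8.314 * 303.8230) = -23.7830
k = A * exp(exponent) = 312708.4380 * exp(-23.7830) = 1.4665e-05 1/s


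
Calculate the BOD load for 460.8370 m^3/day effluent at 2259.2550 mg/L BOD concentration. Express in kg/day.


Formula: BOD_load = volume * conc / 1000
Substituting: BOD_load = 460.8370 * 2259.2550 / 1000
Result: 1041.1483 kg/day


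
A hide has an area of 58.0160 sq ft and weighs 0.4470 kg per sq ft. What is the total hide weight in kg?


Formula: Weight = area * weight_per_sqft
Substituting: Weight = 58.0160 * 0.4470
Result: 25.9332 kg


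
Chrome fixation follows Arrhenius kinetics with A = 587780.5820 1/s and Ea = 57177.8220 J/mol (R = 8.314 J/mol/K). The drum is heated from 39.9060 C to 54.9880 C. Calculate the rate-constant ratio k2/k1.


T1 = 39.9060 + 273.15 = 313.0560 K; T2 = 54.9880 + 273.15 = 328.1380 K
k1 = A * exp(-Ea/(R*T1)) = 587780.5820 * exp(-57177.8220/(8.314*313.0560)) = 1.6925e-04 1/s
k2 = A * exp(-Ea/(R*T2)) = 587780.5820 * exp(-57177.8220/(8.314*328.1380)) = 4.6455e-04 1/s
k2/k1 = 4.6455e-04 / 1.6925e-04 = 2.7448


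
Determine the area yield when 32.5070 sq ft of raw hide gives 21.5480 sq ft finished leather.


Formula: Yield = finished / raw * 100
Substituting: Yield = 21.5480 / 32.5070 * 100
Result: 66.2873 %


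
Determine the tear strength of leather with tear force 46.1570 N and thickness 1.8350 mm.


Formula: Tear strength = force / thickness
Substituting: Tear strength = 46.1570 / 1.8350
Result: 25.1537 N/mm


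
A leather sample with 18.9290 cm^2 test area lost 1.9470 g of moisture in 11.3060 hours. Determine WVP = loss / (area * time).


Formula: WVP = loss / (area * time)
Substituting: WVP = 1.9470 / (18.9290 * 11.3060)
Result: 0.00909765 g/(cm^2*hr)


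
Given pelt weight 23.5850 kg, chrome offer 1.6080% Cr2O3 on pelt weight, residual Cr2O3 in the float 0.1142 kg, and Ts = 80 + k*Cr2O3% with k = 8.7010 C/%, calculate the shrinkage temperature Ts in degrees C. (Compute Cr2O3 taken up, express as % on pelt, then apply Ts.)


Offered = pelt * offer_pct / 100 = 23.5850 * 1.6080 / 100 = 0.3792 kg
Uptake = offered - residual = 0.3792 - 0.1142 = 0.2650 kg
Cr2O3% on pelt = uptake / pelt * 100 = 0.2650 / 23.5850 * 100 = 1.1238 %
Ts = 80 + k * Cr2O3% = 80 + 8.7010 * 1.1238 = 89.7781 C


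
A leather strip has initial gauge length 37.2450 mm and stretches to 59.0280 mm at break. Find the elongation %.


Formula: Elongation = (Lf - L0) / L0 * 100
Substituting: Elongation = (59.0280 - 37.2450) / 37.2450 * 100
Result: 58.4857 %


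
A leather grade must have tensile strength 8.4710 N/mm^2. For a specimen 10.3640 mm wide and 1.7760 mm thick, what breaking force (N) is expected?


Formula: F = TS * w * t
Substituting: F = 8.4710 * 10.3640 * 1.7760
Result: 155.9212 N


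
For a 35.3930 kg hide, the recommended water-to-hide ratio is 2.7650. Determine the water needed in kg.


Formula: Water = hide_weight * ratio
Substituting: Water = 35.3930 * 2.7650
Result: 97.8616 kg


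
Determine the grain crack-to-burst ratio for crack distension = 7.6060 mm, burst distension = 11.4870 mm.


Formula: Ratio = crack / burst
Substituting: Ratio = 7.6060 / 11.4870
Result: 0.6621


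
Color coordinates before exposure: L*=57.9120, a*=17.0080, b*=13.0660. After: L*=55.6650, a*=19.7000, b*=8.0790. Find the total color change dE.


dL = -2.2470, da = 2.6920, db = -4.9870
dE = sqrt((-2.2470)^2 + 2.6920^2 + (-4.9870)^2) = 6.0964


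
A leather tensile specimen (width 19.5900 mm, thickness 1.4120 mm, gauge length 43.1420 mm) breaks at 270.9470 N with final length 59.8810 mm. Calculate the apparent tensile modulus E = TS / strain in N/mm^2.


TS = F / (w * t) = 270.9470 / (19.5900 * 1.4120) = 9.7952 N/mm^2
strain = (Lf - L0) / L0 = (59.8810 - 43.1420) / 43.1420 = 0.3880
E = TS / strain = 9.7952 / 0.3880 = 25.2456 N/mm^2


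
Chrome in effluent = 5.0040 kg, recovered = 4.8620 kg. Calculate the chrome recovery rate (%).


Formula: Recovery = recovered / input * 100
Substituting: Recovery = 4.8620 / 5.0040 * 100
Result: 97.1623 %


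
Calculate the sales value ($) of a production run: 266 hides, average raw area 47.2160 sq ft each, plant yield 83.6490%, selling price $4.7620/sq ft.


Raw_total = N * avg_area = 266 * 47.2160 = 12559.4560 sq ft
Finished = Raw_total * yield / 100 = 12559.4560 * 83.6490 / 100 = 10505.8593 sq ft
Value = Finished * price = 10505.8593 * 4.7620 = 50028.9022 $


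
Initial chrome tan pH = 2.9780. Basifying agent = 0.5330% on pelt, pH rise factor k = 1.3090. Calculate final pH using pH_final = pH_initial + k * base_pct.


Formula: pH_final = pH_initial + k * base_pct
Substituting: pH_final = 2.9780 + 1.3090 * 0.5330
Result: 3.6757


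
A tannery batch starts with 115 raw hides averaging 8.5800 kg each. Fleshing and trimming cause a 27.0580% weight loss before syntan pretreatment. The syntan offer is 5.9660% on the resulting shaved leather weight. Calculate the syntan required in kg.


Total_raw = N * avg_wt = 115 * 8.5800 = 986.7000 kg
Substrate = Total_raw * (1 - loss/100) = 986.7000 * (1 - 27.0580/100) = 719.7187 kg
Syntan = Substrate * pct / 100 = 719.7187 * 5.9660 / 100 = 42.9384 kg


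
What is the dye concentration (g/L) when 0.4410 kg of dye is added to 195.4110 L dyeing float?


Formula: Conc = dye_mass(kg) / volume(L) * 1000
Substituting: Conc = 0.4410 / 195.4110 * 1000
Result: 2.2568 g/L


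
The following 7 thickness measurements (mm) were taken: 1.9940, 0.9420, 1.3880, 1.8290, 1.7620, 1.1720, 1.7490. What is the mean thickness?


Formula: Average = sum / n
Substituting: Average = 10.8360 / 7
Result: 1.5480 mm


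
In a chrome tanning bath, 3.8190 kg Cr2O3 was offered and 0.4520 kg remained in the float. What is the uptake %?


Formula: Uptake = (offered - residual) / offered * 100
Substituting: Uptake = (3.8190 - 0.4520) / 3.8190 * 100
Result: 88.1644 %


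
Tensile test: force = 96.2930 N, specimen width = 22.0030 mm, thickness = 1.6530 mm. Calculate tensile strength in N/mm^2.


Formula: TS = force / (width * thickness)
Substituting: TS = 96.2930 / (22.0030 * 1.6530)
Result: 2.6475 N/mm^2


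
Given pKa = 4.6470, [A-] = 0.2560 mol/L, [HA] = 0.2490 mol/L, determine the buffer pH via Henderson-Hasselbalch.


ratio = [A-] / [HA] = 0.2560 / 0.2490 = 1.0281
log10(ratio) = 0.0120406
pH = pKa + log10(ratio) = 4.6470 + 0.0120406 = 4.6590


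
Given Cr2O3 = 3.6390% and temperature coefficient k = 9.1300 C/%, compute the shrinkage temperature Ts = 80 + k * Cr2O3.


Formula: Ts = 80 + k * Cr2O3
Substituting: Ts = 80 + 9.1300 * 3.6390
Result: 113.2241 C


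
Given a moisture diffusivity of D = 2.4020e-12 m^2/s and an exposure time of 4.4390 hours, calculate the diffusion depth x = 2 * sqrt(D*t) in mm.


t = 4.4390 hr * 3600 = 15980.4000 s
D * t = 2.4020e-12 * 15980.4000 = 3.8385e-08
x = 2 * sqrt(D*t) = 2 * sqrt(3.8385e-08) = 3.9184e-04 m = 0.3918 mm


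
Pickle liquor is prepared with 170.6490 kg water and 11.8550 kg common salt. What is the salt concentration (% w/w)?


Formula: Conc = salt / (water + salt) * 100
Substituting: Conc = 11.8550 / (170.6490 + 11.8550) * 100
Result: 6.4957 %


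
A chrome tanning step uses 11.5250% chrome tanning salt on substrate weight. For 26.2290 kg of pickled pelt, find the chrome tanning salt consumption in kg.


Formula: Chrome = substrate * pct / 100
Substituting: Chrome = 26.2290 * 11.5250 / 100
Result: 3.0229 kg


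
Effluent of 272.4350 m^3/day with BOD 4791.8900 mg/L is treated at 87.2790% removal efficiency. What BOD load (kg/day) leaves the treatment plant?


Load_in = volume * conc / 1000 = 272.4350 * 4791.8900 / 1000 = 1305.4786 kg/day
Removed = Load_in * eff / 100 = 1305.4786 * 87.2790 / 100 = 1139.4086 kg/day
Load_out = Load_in - Removed = 1305.4786 - 1139.4086 = 166.0699 kg/day


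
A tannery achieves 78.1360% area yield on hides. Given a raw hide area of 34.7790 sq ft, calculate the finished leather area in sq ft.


Formula: finished = raw * yield / 100
Substituting: finished = 34.7790 * 78.1360 / 100
Result: 27.1749 sq ft


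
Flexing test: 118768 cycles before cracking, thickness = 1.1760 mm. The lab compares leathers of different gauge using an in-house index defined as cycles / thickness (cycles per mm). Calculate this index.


Formula: Index = cycles / thickness
Substituting: Index = 118768 / 1.1760
Result: 100993.1973 cycles/mm


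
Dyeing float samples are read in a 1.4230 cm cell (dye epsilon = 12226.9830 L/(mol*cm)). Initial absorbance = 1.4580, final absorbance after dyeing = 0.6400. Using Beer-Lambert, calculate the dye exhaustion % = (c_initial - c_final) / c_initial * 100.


c_initial = A_i / (epsilon * l) = 1.4580 / (12226.9830 * 1.4230) = 8.3798e-05 mol/L
c_final = A_f / (epsilon * l) = 0.6400 / (12226.9830 * 1.4230) = 3.6784e-05 mol/L
Exhaustion = (c_initial - c_final) / c_initial * 100 = (8.3798e-05 - 3.6784e-05) / 8.3798e-05 * 100 = 56.1043 %


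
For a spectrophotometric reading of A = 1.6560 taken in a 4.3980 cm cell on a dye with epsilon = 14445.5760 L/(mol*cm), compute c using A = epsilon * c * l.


Formula: c = A / (epsilon * l)
Substituting: c = 1.6560 / (14445.5760 * 4.3980)
Result: 2.6066e-05 mol/L


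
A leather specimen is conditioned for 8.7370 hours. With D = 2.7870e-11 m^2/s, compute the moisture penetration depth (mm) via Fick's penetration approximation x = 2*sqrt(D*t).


t = 8.7370 hr * 3600 = 31453.2000 s
D * t = 2.7870e-11 * 31453.2000 = 8.7660e-07
x = 2 * sqrt(D*t) = 2 * sqrt(8.7660e-07) = 0.00187254 m = 1.8725 mm


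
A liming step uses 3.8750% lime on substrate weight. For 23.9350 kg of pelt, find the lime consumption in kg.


Formula: Lime = substrate * pct / 100
Substituting: Lime = 23.9350 * 3.8750 / 100
Result: 0.9275 kg


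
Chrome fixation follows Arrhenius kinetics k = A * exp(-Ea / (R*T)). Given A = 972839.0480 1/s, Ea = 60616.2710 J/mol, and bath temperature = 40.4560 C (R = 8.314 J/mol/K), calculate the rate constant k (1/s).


T_K = T_C + 273.15 = 40.4560 + 273.15 = 313.6060 K
exponent = -Ea / (R * T_K) = -60616.2710 / (8.314 * 313.6060) = -23.2485
k = A * exp(exponent) = 972839.0480 * exp(-23.2485) = 7.7866e-05 1/s


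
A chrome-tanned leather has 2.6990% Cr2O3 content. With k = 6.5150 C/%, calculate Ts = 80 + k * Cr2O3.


Formula: Ts = 80 + k * Cr2O3
Substituting: Ts = 80 + 6.5150 * 2.6990
Result: 97.5840 C


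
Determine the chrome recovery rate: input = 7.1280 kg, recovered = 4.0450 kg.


Formula: Recovery = recovered / input * 100
Substituting: Recovery = 4.0450 / 7.1280 * 100
Result: 56.7480 %


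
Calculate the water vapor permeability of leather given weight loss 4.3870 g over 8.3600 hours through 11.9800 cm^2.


Formula: WVP = loss / (area * time)
Substituting: WVP = 4.3870 / (11.9800 * 8.3600)
Result: 0.0438031 g/(cm^2*hr)


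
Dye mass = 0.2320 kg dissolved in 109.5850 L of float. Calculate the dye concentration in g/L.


Formula: Conc = dye_mass(kg) / volume(L) * 1000
Substituting: Conc = 0.2320 / 109.5850 * 1000
Result: 2.1171 g/L


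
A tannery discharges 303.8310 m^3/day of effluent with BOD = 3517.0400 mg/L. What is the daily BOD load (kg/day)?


Formula: BOD_load = volume * conc / 1000
Substituting: BOD_load = 303.8310 * 3517.0400 / 1000
Result: 1068.5858 kg/day


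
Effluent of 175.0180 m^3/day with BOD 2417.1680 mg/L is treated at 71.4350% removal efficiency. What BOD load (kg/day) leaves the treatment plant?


Load_in = volume * conc / 1000 = 175.0180 * 2417.1680 / 1000 = 423.0479 kg/day
Removed = Load_in * eff / 100 = 423.0479 * 71.4350 / 100 = 302.2043 kg/day
Load_out = Load_in - Removed = 423.0479 - 302.2043 = 120.8436 kg/day


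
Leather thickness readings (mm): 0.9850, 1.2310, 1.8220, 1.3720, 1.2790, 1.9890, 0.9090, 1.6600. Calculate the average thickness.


Formula: Average = sum / n
Substituting: Average = 11.2470 / 8
Result: 1.4059 mm


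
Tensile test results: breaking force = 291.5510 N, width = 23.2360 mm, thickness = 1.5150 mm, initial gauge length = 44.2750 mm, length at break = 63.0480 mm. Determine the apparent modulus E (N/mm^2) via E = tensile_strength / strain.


TS = F / (w * t) = 291.5510 / (23.2360 * 1.5150) = 8.2821 N/mm^2
strain = (Lf - L0) / L0 = (63.0480 - 44.2750) / 44.2750 = 0.4240
E = TS / strain = 8.2821 / 0.4240 = 19.5328 N/mm^2


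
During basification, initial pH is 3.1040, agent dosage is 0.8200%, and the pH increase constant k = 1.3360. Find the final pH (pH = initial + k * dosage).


Formula: pH_final = pH_initial + k * base_pct
Substituting: pH_final = 3.1040 + 1.3360 * 0.8200
Result: 4.1995


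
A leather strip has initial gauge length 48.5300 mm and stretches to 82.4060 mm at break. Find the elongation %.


Formula: Elongation = (Lf - L0) / L0 * 100
Substituting: Elongation = (82.4060 - 48.5300) / 48.5300 * 100
Result: 69.8042 %


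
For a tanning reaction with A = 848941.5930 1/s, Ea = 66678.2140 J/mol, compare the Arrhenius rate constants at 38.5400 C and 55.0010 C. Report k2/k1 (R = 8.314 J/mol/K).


T1 = 38.5400 + 273.15 = 311.6900 K; T2 = 55.0010 + 273.15 = 328.1510 K
k1 = A * exp(-Ea/(R*T1)) = 848941.5930 * exp(-66678.2140/(8.314*311.6900)) = 5.6779e-06 1/s
k2 = A * exp(-Ea/(R*T2)) = 848941.5930 * exp(-66678.2140/(8.314*328.1510)) = 2.0642e-05 1/s
k2/k1 = 2.0642e-05 / 5.6779e-06 = 3.6354


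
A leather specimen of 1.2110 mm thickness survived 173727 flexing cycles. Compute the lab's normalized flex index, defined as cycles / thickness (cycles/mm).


Formula: Index = cycles / thickness
Substituting: Index = 173727 / 1.2110
Result: 143457.4732 cycles/mm


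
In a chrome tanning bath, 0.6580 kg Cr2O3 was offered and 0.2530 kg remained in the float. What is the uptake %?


Formula: Uptake = (offered - residual) / offered * 100
Substituting: Uptake = (0.6580 - 0.2530) / 0.6580 * 100
Result: 61.5502 %


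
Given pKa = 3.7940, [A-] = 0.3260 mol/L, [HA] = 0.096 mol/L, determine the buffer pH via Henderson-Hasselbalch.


ratio = [A-] / [HA] = 0.3260 / 0.096 = 3.3958
log10(ratio) = 0.5309
pH = pKa + log10(ratio) = 3.7940 + 0.5309 = 4.3249


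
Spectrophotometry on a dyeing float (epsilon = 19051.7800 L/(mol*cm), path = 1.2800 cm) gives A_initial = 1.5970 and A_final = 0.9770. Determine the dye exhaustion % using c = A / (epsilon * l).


c_initial = A_i / (epsilon * l) = 1.5970 / (19051.7800 * 1.2800) = 6.5488e-05 mol/L
c_final = A_f / (epsilon * l) = 0.9770 / (19051.7800 * 1.2800) = 4.0064e-05 mol/L
Exhaustion = (c_initial - c_final) / c_initial * 100 = (6.5488e-05 - 4.0064e-05) / 6.5488e-05 * 100 = 38.8228 %


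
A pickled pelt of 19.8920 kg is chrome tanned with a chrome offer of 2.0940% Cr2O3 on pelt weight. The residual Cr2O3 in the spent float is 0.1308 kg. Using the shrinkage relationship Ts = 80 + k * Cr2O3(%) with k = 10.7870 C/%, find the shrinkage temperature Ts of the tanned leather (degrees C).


Offered = pelt * offer_pct / 100 = 19.8920 * 2.0940 / 100 = 0.4165 kg
Uptake = offered - residual = 0.4165 - 0.1308 = 0.2857 kg
Cr2O3% on pelt = uptake / pelt * 100 = 0.2857 / 19.8920 * 100 = 1.4364 %
Ts = 80 + k * Cr2O3% = 80 + 10.7870 * 1.4364 = 95.4950 C


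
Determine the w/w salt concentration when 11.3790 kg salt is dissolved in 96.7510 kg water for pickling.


Formula: Conc = salt / (water + salt) * 100
Substituting: Conc = 11.3790 / (96.7510 + 11.3790) * 100
Result: 10.5234 %


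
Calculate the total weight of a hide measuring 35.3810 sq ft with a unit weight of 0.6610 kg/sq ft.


Formula: Weight = area * weight_per_sqft
Substituting: Weight = 35.3810 * 0.6610
Result: 23.3868 kg


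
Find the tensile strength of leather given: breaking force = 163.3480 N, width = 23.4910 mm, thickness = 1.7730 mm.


Formula: TS = force / (width * thickness)
Substituting: TS = 163.3480 / (23.4910 * 1.7730)
Result: 3.9220 N/mm^2
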